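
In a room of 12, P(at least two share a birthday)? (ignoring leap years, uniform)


P(all different) = Π(365-i)/365 for i=0..11
= 0.832975
P(match) = 1 - 0.832975 = 0.167025

P ≈ 0.1670 ≈ 16.70%


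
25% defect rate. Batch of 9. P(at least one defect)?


P(all good) = (3/4)^9 = 19683/262144
P(≥1 defect) = 242461/262144

P = 242461/262144 ≈ 92.49%


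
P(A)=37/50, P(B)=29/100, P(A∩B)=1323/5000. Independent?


P(A)×P(B) = 1073/5000
P(A∩B) = 1323/5000
Not equal → NOT independent

No, not independent


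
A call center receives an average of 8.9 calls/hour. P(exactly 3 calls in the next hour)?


Poisson(λ=8.9): P(X=3) = e^(-λ)×λ^k/k!
= e^(-8.9) × 8.9^3 / 3!
≈ 0.0001363889265 × 704.969 / 6 ≈ 0.016025

P(X=3) ≈ 0.016025 ≈ 1.60%


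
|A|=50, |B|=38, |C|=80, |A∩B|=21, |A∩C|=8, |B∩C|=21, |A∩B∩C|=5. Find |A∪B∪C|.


|A∪B∪C| = 50+38+80-21-8-21+5 = 123

|A∪B∪C| = 123


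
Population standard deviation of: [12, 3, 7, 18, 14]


Mean = 54/5
  (12-54/5)²=36/25
  (3-54/5)²=1521/25
  (7-54/5)²=361/25
  (18-54/5)²=1296/25
  (14-54/5)²=256/25
Σ(x-μ)² = 694/5
σ² = (694/5)/5 = 694/25

σ = √(694/25) ≈ 5.2688


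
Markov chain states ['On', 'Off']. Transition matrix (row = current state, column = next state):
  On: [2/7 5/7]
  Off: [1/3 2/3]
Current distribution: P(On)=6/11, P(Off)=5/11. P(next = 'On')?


P(next=On) = Σᵢ P(now=i)×P(i→On)
= 6/11×2/7 + 5/11×1/3
= 12/77 + 5/33 = 71/231

P = 71/231 ≈ 0.3074


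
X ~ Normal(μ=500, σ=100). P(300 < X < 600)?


z₁=(300-500)/100=-2.0, z₂=(600-500)/100=1.0
P = Φ(1.0) - Φ(-2.0) = 0.841345 - 0.022750 = 0.818595 ≈ 0.8186

P(300 < X < 600) ≈ 0.8186


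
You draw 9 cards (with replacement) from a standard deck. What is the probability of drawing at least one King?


P(not a King) = 48/52 = 12/13
P(none in 9 draws) = (12/13)^9 = 5159780352/10604499373
P(≥1 King) = 1 - 5159780352/10604499373 = 5444719021/10604499373

P = 5444719021/10604499373 ≈ 51.34%


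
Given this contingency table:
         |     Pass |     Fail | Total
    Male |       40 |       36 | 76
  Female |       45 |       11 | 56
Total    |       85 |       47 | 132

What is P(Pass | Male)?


P(Pass | Male) = 40/(40+36) = 40/76 = 10/19

P(Pass|Male) = 10/19 ≈ 52.63%


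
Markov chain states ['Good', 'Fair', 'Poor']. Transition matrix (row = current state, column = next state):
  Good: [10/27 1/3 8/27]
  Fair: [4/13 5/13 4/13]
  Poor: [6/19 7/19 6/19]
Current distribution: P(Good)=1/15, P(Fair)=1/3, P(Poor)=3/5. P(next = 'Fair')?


P(next=Fair) = Σᵢ P(now=i)×P(i→Fair)
= 1/15×1/3 + 1/3×5/13 + 3/5×7/19
= 1/45 + 5/39 + 21/95 = 4129/11115

P = 4129/11115 ≈ 0.3715


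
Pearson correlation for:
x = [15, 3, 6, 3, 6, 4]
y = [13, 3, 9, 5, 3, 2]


n=6, Σx=37, Σy=35, Σxy=299, Σx²=331, Σy²=297
r = (6×299 - 37×35)/√((6×331 - 37²)(6×297 - 35²))
= 499/√(617×557) = 499/√343669 ≈ 499/586.2329 ≈ 0.8512

r ≈ 0.8512


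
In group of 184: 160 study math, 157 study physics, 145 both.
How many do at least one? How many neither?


|A∪B| = 160+157-145 = 172
Neither = 184-172 = 12

At least one: 172; Neither: 12


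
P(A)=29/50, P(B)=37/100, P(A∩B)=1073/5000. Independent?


P(A)×P(B) = 1073/5000
P(A∩B) = 1073/5000
Equal ✓ → Independent

Yes, independent


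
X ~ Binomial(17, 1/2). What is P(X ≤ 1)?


P(X ≤ 1) = Σ P(X=i) for i=0..1
P(X=0) = 1/131072
P(X=1) = 17/131072
Sum = 9/65536

P(X ≤ 1) = 9/65536 ≈ 0.01%


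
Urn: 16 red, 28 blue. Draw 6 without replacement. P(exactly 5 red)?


Hypergeometric: C(16,5)×C(28,1)/C(44,6)
= 4368×28/7059052 = 336/19393

P(X=5) = 336/19393 ≈ 1.73%


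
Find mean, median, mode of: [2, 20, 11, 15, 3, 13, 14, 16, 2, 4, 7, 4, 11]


Sorted: [2, 2, 3, 4, 4, 7, 11, 11, 13, 14, 15, 16, 20]
Mean = 122/13
Median = 11
Freq: {2: 2, 20: 1, 11: 2, 15: 1, 3: 1, 13: 1, 14: 1, 16: 1, 4: 2, 7: 1}
Mode: [2, 4, 11]

Mean=122/13, Median=11, Mode=[2, 4, 11]


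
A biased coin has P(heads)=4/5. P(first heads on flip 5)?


Geometric: P(X=5) = (1-p)^(k-1)×p = (1/5)^4×4/5 = 4/3125

P(X=5) = 4/3125 ≈ 0.13%


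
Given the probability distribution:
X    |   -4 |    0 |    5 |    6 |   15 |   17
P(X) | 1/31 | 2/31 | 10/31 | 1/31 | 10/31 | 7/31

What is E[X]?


E[X] = Σ x·P(X=x)
= (-4)×(1/31) + (0)×(2/31) + (5)×(10/31) + (6)×(1/31) + (15)×(10/31) + (17)×(7/31)
= 321/31

E[X] = 321/31


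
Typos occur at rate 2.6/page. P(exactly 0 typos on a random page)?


Poisson(λ=2.6): P(X=0) = e^(-λ)×λ^k/k!
= e^(-2.6) × 2.6^0 / 0!
≈ 0.07427357821 × 1 / 1 ≈ 0.074274

P(X=0) ≈ 0.074274 ≈ 7.43%


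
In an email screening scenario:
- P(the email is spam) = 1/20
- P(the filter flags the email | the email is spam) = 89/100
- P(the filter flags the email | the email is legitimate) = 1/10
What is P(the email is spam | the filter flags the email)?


Using Bayes' theorem:
P(A|B) = P(B|A)·P(A) / P(B)

P(the filter flags the email) = 89/100 × 1/20 + 1/10 × 19/20
= 89/2000 + 19/200 = 279/2000

P(the email is spam|the filter flags the email) = (89/2000) / (279/2000) = 89/279

P(the email is spam|the filter flags the email) = 89/279 ≈ 31.90%


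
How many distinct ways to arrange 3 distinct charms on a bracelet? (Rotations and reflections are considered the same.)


Free circular arrangements: rotations and reflections both identified.
(n-1)!/2 = 2!/2 = 2/2 = 1

1


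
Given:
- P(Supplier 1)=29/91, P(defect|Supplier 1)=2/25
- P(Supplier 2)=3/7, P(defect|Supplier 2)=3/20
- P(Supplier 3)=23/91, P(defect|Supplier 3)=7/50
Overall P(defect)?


P(B) = Σ P(B|Aᵢ)×P(Aᵢ)
  2/25×29/91 = 58/2275
  3/20×3/7 = 9/140
  7/50×23/91 = 23/650
Sum = 1139/9100

P(defect) = 1139/9100 ≈ 12.52%


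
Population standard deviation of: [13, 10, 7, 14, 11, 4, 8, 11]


Mean = 78/8 = 39/4
  (13-39/4)²=169/16
  (10-39/4)²=1/16
  (7-39/4)²=121/16
  (14-39/4)²=289/16
  (11-39/4)²=25/16
  (4-39/4)²=529/16
  (8-39/4)²=49/16
  (11-39/4)²=25/16
Σ(x-μ)² = 151/2
σ² = (151/2)/8 = 151/16

σ = √(151/16) ≈ 3.0721


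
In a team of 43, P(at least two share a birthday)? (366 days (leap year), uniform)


P(all different) = Π(366-i)/366 for i=0..42
= 0.076637
P(match) = 1 - 0.076637 = 0.923363

P ≈ 0.9234 ≈ 92.34%


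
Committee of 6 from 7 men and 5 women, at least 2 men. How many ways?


Count by #men:
  2M,4W: C(7,2)×C(5,4)=105
  3M,3W: C(7,3)×C(5,3)=350
  4M,2W: C(7,4)×C(5,2)=350
  5M,1W: C(7,5)×C(5,1)=105
  6M,0W: C(7,6)×C(5,0)=7
Total = 917

917


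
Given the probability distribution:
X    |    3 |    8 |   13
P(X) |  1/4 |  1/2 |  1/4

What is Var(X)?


E[X] = 8
E[X²] = 153/2
Var(X) = E[X²] - (E[X])² = 153/2 - 64 = 25/2

Var(X) = 25/2 ≈ 12.5000


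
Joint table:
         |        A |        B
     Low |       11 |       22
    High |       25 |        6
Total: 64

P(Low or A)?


P(Low∨A) = P(Low) + P(A) - P(Low∧A)
= (33 + 36 - 11)/64 = 58/64 = 29/32

P = 29/32 ≈ 90.62%


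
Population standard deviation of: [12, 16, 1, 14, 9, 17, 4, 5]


Mean = 78/8 = 39/4
  (12-39/4)²=81/16
  (16-39/4)²=625/16
  (1-39/4)²=1225/16
  (14-39/4)²=289/16
  (9-39/4)²=9/16
  (17-39/4)²=841/16
  (4-39/4)²=529/16
  (5-39/4)²=361/16
Σ(x-μ)² = 495/2
σ² = (495/2)/8 = 495/16

σ = √(495/16) ≈ 5.5621


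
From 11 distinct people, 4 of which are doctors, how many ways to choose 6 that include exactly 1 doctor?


Choose 1 of the 4 doctors and 5 of the other 7 people:
C(4,1)×C(7,5) = 4×21 = 84

84


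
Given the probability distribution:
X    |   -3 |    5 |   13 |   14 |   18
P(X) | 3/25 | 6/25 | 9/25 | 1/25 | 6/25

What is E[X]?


E[X] = Σ x·P(X=x)
= (-3)×(3/25) + (5)×(6/25) + (13)×(9/25) + (14)×(1/25) + (18)×(6/25)
= 52/5

E[X] = 52/5


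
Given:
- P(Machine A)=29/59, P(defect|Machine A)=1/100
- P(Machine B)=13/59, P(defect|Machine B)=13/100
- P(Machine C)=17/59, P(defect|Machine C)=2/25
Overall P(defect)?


P(B) = Σ P(B|Aᵢ)×P(Aᵢ)
  1/100×29/59 = 29/5900
  13/100×13/59 = 169/5900
  2/25×17/59 = 34/1475
Sum = 167/2950

P(defect) = 167/2950 ≈ 5.66%


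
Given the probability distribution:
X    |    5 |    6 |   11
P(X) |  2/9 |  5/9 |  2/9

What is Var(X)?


E[X] = 62/9
E[X²] = 472/9
Var(X) = E[X²] - (E[X])² = 472/9 - 3844/81 = 404/81

Var(X) = 404/81 ≈ 4.9877


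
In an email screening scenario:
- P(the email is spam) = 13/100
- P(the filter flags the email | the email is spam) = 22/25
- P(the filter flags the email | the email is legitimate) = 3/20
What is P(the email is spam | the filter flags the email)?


Using Bayes' theorem:
P(A|B) = P(B|A)·P(A) / P(B)

P(the filter flags the email) = 22/25 × 13/100 + 3/20 × 87/100
= 143/1250 + 261/2000 = 2449/10000

P(the email is spam|the filter flags the email) = (143/1250) / (2449/10000) = 1144/2449

P(the email is spam|the filter flags the email) = 1144/2449 ≈ 46.71%


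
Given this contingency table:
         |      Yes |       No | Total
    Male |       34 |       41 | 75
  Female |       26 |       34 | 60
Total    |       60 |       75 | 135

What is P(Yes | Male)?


P(Yes | Male) = 34/(34+41) = 34/75

P(Yes|Male) = 34/75 ≈ 45.33%


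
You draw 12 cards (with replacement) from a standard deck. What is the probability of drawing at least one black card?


P(not a black card) = 26/52 = 1/2
P(none in 12 draws) = (1/2)^12 = 1/4096
P(≥1 black card) = 1 - 1/4096 = 4095/4096

P = 4095/4096 ≈ 99.98%


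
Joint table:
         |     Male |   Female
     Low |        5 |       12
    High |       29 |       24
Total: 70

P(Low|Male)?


P(Low|Male) = 5/(5+29) = 5/34

P = 5/34 ≈ 14.71%


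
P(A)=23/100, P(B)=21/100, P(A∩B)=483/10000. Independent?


P(A)×P(B) = 483/10000
P(A∩B) = 483/10000
Equal ✓ → Independent

Yes, independent


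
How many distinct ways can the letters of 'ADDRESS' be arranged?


Letters: 7, freq: {'A': 1, 'D': 2, 'R': 1, 'E': 1, 'S': 2}
7!/(1!×2!×1!×1!×2!) = 5040/4 = 1260

1260


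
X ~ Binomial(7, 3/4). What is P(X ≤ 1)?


P(X ≤ 1) = Σ P(X=i) for i=0..1
P(X=0) = 1/16384
P(X=1) = 21/16384
Sum = 11/8192

P(X ≤ 1) = 11/8192 ≈ 0.13%


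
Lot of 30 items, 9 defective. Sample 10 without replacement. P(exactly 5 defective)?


Hypergeometric: C(9,5)×C(21,5)/C(30,10)
= 126×20349/30045015 = 40698/476905

P(X=5) = 40698/476905 ≈ 8.53%


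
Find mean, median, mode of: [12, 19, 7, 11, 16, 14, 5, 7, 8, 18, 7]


Sorted: [5, 7, 7, 7, 8, 11, 12, 14, 16, 18, 19]
Mean = 124/11
Median = 11
Freq: {12: 1, 19: 1, 7: 3, 11: 1, 16: 1, 14: 1, 5: 1, 8: 1, 18: 1}
Mode: [7]

Mean=124/11, Median=11, Mode=7


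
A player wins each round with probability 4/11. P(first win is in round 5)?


Geometric: P(X=5) = (1-p)^(k-1)×p = (7/11)^4×4/11 = 9604/161051

P(X=5) = 9604/161051 ≈ 5.96%


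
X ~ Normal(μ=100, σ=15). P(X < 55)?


z = (55-100)/15 = -3.0
P(Z < -3.0) = 0.0013

P(X < 55) ≈ 0.0013


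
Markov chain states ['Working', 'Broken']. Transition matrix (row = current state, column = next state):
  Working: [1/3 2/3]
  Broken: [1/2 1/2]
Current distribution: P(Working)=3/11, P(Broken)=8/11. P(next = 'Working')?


P(next=Working) = Σᵢ P(now=i)×P(i→Working)
= 3/11×1/3 + 8/11×1/2
= 1/11 + 4/11 = 5/11

P = 5/11 ≈ 0.4545


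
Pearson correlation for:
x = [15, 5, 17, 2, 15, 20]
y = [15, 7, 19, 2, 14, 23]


n=6, Σx=74, Σy=80, Σxy=1257, Σx²=1168, Σy²=1364
r = (6×1257 - 74×80)/√((6×1168 - 74²)(6×1364 - 80²))
= 1622/√(1532×1784) = 1622/√2733088 ≈ 1622/1653.2054 ≈ 0.9811

r ≈ 0.9811


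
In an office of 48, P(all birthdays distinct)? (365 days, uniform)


P(all different) = Π(365-i)/365 for i=0..47
= (365/365)×(364/365)×...×(318/365)
= 0.039402

P ≈ 0.0394 ≈ 3.94%


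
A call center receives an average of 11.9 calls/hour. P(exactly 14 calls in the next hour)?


Poisson(λ=11.9): P(X=14) = e^(-λ)×λ^k/k!
= e^(-11.9) × 11.9^14 / 14!
≈ 6.790404807e-06 × 1.14197726929e+15 / 87178291200 ≈ 0.088950

P(X=14) ≈ 0.088950 ≈ 8.89%


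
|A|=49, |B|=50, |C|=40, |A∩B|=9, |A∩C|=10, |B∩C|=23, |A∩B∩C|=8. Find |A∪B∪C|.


|A∪B∪C| = 49+50+40-9-10-23+8 = 105

|A∪B∪C| = 105


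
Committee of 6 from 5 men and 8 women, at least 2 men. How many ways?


Count by #men:
  2M,4W: C(5,2)×C(8,4)=700
  3M,3W: C(5,3)×C(8,3)=560
  4M,2W: C(5,4)×C(8,2)=140
  5M,1W: C(5,5)×C(8,1)=8
Total = 1408

1408


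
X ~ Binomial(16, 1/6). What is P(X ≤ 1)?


P(X ≤ 1) = Σ P(X=i) for i=0..1
P(X=0) = 152587890625/2821109907456
P(X=1) = 30517578125/176319369216
Sum = 213623046875/940369969152

P(X ≤ 1) = 213623046875/940369969152 ≈ 22.72%


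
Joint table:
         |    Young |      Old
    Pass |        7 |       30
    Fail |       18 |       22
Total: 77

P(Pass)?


P(Pass) = (7+30)/77 = 37/77

P(Pass) = 37/77 ≈ 48.05%


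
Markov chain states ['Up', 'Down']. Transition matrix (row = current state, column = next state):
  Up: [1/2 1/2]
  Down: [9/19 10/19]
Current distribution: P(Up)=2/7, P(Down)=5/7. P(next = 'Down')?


P(next=Down) = Σᵢ P(now=i)×P(i→Down)
= 2/7×1/2 + 5/7×10/19
= 1/7 + 50/133 = 69/133

P = 69/133 ≈ 0.5188


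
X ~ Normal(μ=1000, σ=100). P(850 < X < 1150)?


z₁=(850-1000)/100=-1.5, z₂=(1150-1000)/100=1.5
P = Φ(1.5) - Φ(-1.5) = 0.933193 - 0.066807 = 0.866386 ≈ 0.8664

P(850 < X < 1150) ≈ 0.8664


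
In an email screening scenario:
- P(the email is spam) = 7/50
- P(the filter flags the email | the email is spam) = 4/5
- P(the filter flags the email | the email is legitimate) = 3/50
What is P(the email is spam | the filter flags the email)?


Using Bayes' theorem:
P(A|B) = P(B|A)·P(A) / P(B)

P(the filter flags the email) = 4/5 × 7/50 + 3/50 × 43/50
= 14/125 + 129/2500 = 409/2500

P(the email is spam|the filter flags the email) = (14/125) / (409/2500) = 280/409

P(the email is spam|the filter flags the email) = 280/409 ≈ 68.46%


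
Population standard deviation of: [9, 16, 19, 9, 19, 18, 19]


Mean = 109/7
  (9-109/7)²=2116/49
  (16-109/7)²=9/49
  (19-109/7)²=576/49
  (9-109/7)²=2116/49
  (19-109/7)²=576/49
  (18-109/7)²=289/49
  (19-109/7)²=576/49
Σ(x-μ)² = 894/7
σ² = (894/7)/7 = 894/49

σ = √(894/49) ≈ 4.2714


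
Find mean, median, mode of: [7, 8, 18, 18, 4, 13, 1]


Sorted: [1, 4, 7, 8, 13, 18, 18]
Mean = 69/7
Median = 8
Freq: {7: 1, 8: 1, 18: 2, 4: 1, 13: 1, 1: 1}
Mode: [18]

Mean=69/7, Median=8, Mode=18


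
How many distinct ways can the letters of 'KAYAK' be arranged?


Letters: 5, freq: {'K': 2, 'A': 2, 'Y': 1}
5!/(2!×2!×1!) = 120/4 = 30

30


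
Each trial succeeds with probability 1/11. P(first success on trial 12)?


Geometric: P(X=12) = (1-p)^(k-1)×p = (10/11)^11×1/11 = 100000000000/3138428376721

P(X=12) = 100000000000/3138428376721 ≈ 3.19%


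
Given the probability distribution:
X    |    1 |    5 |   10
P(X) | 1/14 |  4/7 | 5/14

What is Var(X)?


E[X] = 13/2
E[X²] = 701/14
Var(X) = E[X²] - (E[X])² = 701/14 - 169/4 = 219/28

Var(X) = 219/28 ≈ 7.8214


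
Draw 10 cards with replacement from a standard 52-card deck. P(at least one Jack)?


P(not a Jack) = 48/52 = 12/13
P(none in 10 draws) = (12/13)^10 = 61917364224/137858491849
P(≥1 Jack) = 1 - 61917364224/137858491849 = 75941127625/137858491849

P = 75941127625/137858491849 ≈ 55.09%


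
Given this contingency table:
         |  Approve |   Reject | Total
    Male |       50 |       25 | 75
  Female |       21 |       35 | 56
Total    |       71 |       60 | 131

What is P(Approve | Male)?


P(Approve | Male) = 50/(50+25) = 50/75 = 2/3

P(Approve|Male) = 2/3 ≈ 66.67%


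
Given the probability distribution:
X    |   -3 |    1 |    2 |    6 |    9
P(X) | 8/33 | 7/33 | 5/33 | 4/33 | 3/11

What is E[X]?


E[X] = Σ x·P(X=x)
= (-3)×(8/33) + (1)×(7/33) + (2)×(5/33) + (6)×(4/33) + (9)×(3/11)
= 98/33

E[X] = 98/33


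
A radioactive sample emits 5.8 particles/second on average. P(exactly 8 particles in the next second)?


Poisson(λ=5.8): P(X=8) = e^(-λ)×λ^k/k!
= e^(-5.8) × 5.8^8 / 8!
≈ 0.003027554745 × 1280630.81718 / 40320 ≈ 0.096160

P(X=8) ≈ 0.096160 ≈ 9.62%


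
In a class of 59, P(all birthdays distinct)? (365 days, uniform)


P(all different) = Π(365-i)/365 for i=0..58
= (365/365)×(364/365)×...×(307/365)
= 0.007011

P ≈ 0.0070 ≈ 0.70%


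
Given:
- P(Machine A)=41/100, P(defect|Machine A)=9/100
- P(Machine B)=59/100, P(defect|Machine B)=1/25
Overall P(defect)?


P(B) = Σ P(B|Aᵢ)×P(Aᵢ)
  9/100×41/100 = 369/10000
  1/25×59/100 = 59/2500
Sum = 121/2000

P(defect) = 121/2000 ≈ 6.05%


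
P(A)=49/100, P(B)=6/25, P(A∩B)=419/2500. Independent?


P(A)×P(B) = 147/1250
P(A∩B) = 419/2500
Not equal → NOT independent

No, not independent


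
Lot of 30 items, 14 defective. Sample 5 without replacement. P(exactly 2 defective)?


Hypergeometric: C(14,2)×C(16,3)/C(30,5)
= 91×560/142506 = 280/783

P(X=2) = 280/783 ≈ 35.76%


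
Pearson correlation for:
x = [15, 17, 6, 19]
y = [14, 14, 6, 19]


n=4, Σx=57, Σy=53, Σxy=845, Σx²=911, Σy²=789
r = (4×845 - 57×53)/√((4×911 - 57²)(4×789 - 53²))
= 359/√(395×347) = 359/√137065 ≈ 359/370.2229 ≈ 0.9697

r ≈ 0.9697


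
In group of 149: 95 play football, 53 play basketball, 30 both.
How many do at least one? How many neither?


|A∪B| = 95+53-30 = 118
Neither = 149-118 = 31

At least one: 118; Neither: 31


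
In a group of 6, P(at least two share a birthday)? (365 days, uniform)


P(all different) = Π(365-i)/365 for i=0..5
= 0.959538
P(match) = 1 - 0.959538 = 0.040462

P ≈ 0.0405 ≈ 4.05%


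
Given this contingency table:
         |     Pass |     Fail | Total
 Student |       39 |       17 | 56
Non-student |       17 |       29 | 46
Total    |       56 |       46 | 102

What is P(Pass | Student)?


P(Pass | Student) = 39/(39+17) = 39/56

P(Pass|Student) = 39/56 ≈ 69.64%


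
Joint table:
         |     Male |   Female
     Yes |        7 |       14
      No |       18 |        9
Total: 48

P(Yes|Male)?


P(Yes|Male) = 7/(7+18) = 7/25

P = 7/25 ≈ 28.00%


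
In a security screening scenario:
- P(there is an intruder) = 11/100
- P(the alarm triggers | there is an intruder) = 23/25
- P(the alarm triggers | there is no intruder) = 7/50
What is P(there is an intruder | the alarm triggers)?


Using Bayes' theorem:
P(A|B) = P(B|A)·P(A) / P(B)

P(the alarm triggers) = 23/25 × 11/100 + 7/50 × 89/100
= 253/2500 + 623/5000 = 1129/5000

P(there is an intruder|the alarm triggers) = (253/2500) / (1129/5000) = 506/1129

P(there is an intruder|the alarm triggers) = 506/1129 ≈ 44.82%


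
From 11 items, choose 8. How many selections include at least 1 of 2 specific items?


Complement: C(11,8) - C(9,8) = 165 - 9 = 156

156


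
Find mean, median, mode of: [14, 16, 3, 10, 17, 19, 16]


Sorted: [3, 10, 14, 16, 16, 17, 19]
Mean = 95/7
Median = 16
Freq: {14: 1, 16: 2, 3: 1, 10: 1, 17: 1, 19: 1}
Mode: [16]

Mean=95/7, Median=16, Mode=16


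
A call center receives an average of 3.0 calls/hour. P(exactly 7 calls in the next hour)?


Poisson(λ=3.0): P(X=7) = e^(-λ)×λ^k/k!
= e^(-3.0) × 3.0^7 / 7!
≈ 0.04978706837 × 2187 / 5040 ≈ 0.021604

P(X=7) ≈ 0.021604 ≈ 2.16%


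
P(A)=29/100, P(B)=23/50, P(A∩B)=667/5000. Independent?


P(A)×P(B) = 667/5000
P(A∩B) = 667/5000
Equal ✓ → Independent

Yes, independent


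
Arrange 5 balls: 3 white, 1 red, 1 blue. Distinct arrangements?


5!/(3!×1!×1!) = 20

20


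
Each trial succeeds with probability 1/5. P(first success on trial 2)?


Geometric: P(X=2) = (1-p)^(k-1)×p = (4/5)^1×1/5 = 4/25

P(X=2) = 4/25 ≈ 16.00%


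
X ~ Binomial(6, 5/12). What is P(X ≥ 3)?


P(X ≥ 3) = Σ P(X=i) for i=3..6
P(X=3) = 214375/746496
P(X=4) = 153125/995328
P(X=5) = 21875/497664
P(X=6) = 15625/2985984
Sum = 731875/1492992

P(X ≥ 3) = 731875/1492992 ≈ 49.02%


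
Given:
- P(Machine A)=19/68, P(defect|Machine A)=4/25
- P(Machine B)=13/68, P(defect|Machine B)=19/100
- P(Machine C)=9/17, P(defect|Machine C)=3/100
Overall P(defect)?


P(B) = Σ P(B|Aᵢ)×P(Aᵢ)
  4/25×19/68 = 19/425
  19/100×13/68 = 247/6800
  3/100×9/17 = 27/1700
Sum = 659/6800

P(defect) = 659/6800 ≈ 9.69%


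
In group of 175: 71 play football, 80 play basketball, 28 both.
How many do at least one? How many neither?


|A∪B| = 71+80-28 = 123
Neither = 175-123 = 52

At least one: 123; Neither: 52


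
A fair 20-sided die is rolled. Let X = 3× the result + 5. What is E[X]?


E[die] = (1+20)/2 = 21/2
E[X] = 3×21/2 + 5 = 73/2

E[X] = 73/2


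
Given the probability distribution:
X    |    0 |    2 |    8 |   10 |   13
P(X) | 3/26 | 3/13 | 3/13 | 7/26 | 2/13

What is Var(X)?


E[X] = 7
E[X²] = 892/13
Var(X) = E[X²] - (E[X])² = 892/13 - 49 = 255/13

Var(X) = 255/13 ≈ 19.6154


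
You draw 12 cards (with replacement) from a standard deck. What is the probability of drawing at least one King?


P(not a King) = 48/52 = 12/13
P(none in 12 draws) = (12/13)^12 = 8916100448256/23298085122481
P(≥1 King) = 1 - 8916100448256/23298085122481 = 14381984674225/23298085122481

P = 14381984674225/23298085122481 ≈ 61.73%


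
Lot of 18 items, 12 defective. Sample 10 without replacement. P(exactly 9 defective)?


Hypergeometric: C(12,9)×C(6,1)/C(18,10)
= 220×6/43758 = 20/663

P(X=9) = 20/663 ≈ 3.02%


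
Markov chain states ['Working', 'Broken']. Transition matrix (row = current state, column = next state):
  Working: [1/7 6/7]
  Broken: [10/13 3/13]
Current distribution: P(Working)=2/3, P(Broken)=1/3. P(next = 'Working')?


P(next=Working) = Σᵢ P(now=i)×P(i→Working)
= 2/3×1/7 + 1/3×10/13
= 2/21 + 10/39 = 32/91

P = 32/91 ≈ 0.3516


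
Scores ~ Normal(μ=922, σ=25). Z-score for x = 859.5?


z = (x - μ)/σ = (859.5 - 922)/25 = -2.5

z = -2.5


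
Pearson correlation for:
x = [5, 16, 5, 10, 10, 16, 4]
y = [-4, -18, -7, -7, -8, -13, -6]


n=7, Σx=66, Σy=-63, Σxy=-725, Σx²=778, Σy²=707
r = (7×(-725) - 66×(-63))/√((7×778 - 66²)(7×707 - (-63)²))
= -917/√(1090×980) = -917/√1068200 ≈ -917/1033.5376 ≈ -0.8872

r ≈ -0.8872


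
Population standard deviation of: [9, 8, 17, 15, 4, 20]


Mean = 73/6
  (9-73/6)²=361/36
  (8-73/6)²=625/36
  (17-73/6)²=841/36
  (15-73/6)²=289/36
  (4-73/6)²=2401/36
  (20-73/6)²=2209/36
Σ(x-μ)² = 1121/6
σ² = (1121/6)/6 = 1121/36

σ = √(1121/36) ≈ 5.5802


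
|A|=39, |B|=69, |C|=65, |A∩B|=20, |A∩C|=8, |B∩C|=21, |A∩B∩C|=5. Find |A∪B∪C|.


|A∪B∪C| = 39+69+65-20-8-21+5 = 129

|A∪B∪C| = 129


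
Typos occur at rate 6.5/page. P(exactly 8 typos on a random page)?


Poisson(λ=6.5): P(X=8) = e^(-λ)×λ^k/k!
= e^(-6.5) × 6.5^8 / 8!
≈ 0.001503439193 × 3186448.12891 / 40320 ≈ 0.118815

P(X=8) ≈ 0.118815 ≈ 11.88%


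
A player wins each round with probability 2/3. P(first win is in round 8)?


Geometric: P(X=8) = (1-p)^(k-1)×p = (1/3)^7×2/3 = 2/6561

P(X=8) = 2/6561 ≈ 0.03%


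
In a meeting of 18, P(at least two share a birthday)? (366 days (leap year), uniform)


P(all different) = Π(366-i)/366 for i=0..17
= 0.653862
P(match) = 1 - 0.653862 = 0.346138

P ≈ 0.3461 ≈ 34.61%


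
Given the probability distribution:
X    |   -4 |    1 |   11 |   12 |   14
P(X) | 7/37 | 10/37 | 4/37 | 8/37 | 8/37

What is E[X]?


E[X] = Σ x·P(X=x)
= (-4)×(7/37) + (1)×(10/37) + (11)×(4/37) + (12)×(8/37) + (14)×(8/37)
= 234/37

E[X] = 234/37


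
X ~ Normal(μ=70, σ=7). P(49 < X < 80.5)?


z₁=(49-70)/7=-3.0, z₂=(80.5-70)/7=1.5
P = Φ(1.5) - Φ(-3.0) = 0.933193 - 0.001350 = 0.931843 ≈ 0.9318

P(49 < X < 80.5) ≈ 0.9318


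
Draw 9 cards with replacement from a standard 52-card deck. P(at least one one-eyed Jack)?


P(not a one-eyed Jack) = 50/52 = 25/26
P(none in 9 draws) = (25/26)^9 = 3814697265625/5429503678976
P(≥1 one-eyed Jack) = 1 - 3814697265625/5429503678976 = 1614806413351/5429503678976

P = 1614806413351/5429503678976 ≈ 29.74%


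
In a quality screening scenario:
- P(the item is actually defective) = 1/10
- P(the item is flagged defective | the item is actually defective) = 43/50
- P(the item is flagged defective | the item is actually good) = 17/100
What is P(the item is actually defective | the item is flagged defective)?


Using Bayes' theorem:
P(A|B) = P(B|A)·P(A) / P(B)

P(the item is flagged defective) = 43/50 × 1/10 + 17/100 × 9/10
= 43/500 + 153/1000 = 239/1000

P(the item is actually defective|the item is flagged defective) = (43/500) / (239/1000) = 86/239

P(the item is actually defective|the item is flagged defective) = 86/239 ≈ 35.98%


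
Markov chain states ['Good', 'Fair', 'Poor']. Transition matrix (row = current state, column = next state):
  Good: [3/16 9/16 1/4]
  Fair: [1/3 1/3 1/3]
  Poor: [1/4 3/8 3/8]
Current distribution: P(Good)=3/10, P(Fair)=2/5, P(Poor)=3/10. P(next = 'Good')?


P(next=Good) = Σᵢ P(now=i)×P(i→Good)
= 3/10×3/16 + 2/5×1/3 + 3/10×1/4
= 9/160 + 2/15 + 3/40 = 127/480

P = 127/480 ≈ 0.2646


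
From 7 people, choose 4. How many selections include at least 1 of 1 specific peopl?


Complement: C(7,4) - C(6,4) = 35 - 15 = 20

20


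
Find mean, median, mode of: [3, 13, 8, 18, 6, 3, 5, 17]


Sorted: [3, 3, 5, 6, 8, 13, 17, 18]
Mean = 73/8
Median = 7
Freq: {3: 2, 13: 1, 8: 1, 18: 1, 6: 1, 5: 1, 17: 1}
Mode: [3]

Mean=73/8, Median=7, Mode=3


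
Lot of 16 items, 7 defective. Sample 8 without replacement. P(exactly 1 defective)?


Hypergeometric: C(7,1)×C(9,7)/C(16,8)
= 7×36/12870 = 14/715

P(X=1) = 14/715 ≈ 1.96%


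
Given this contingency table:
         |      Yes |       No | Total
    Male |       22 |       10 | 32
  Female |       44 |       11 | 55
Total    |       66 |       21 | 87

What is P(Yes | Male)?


P(Yes | Male) = 22/(22+10) = 22/32 = 11/16

P(Yes|Male) = 11/16 ≈ 68.75%


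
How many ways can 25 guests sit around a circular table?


Circular arrangements of 25 distinct objects: fix one position to break rotational symmetry.
(n-1)! = 24! = 620448401733239439360000

620448401733239439360000


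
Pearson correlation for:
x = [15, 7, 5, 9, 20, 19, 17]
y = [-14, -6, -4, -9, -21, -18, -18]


n=7, Σx=92, Σy=-90, Σxy=-1421, Σx²=1430, Σy²=1418
r = (7×(-1421) - 92×(-90))/√((7×1430 - 92²)(7×1418 - (-90)²))
= -1667/√(1546×1826) = -1667/√2822996 ≈ -1667/1680.1774 ≈ -0.9922

r ≈ -0.9922


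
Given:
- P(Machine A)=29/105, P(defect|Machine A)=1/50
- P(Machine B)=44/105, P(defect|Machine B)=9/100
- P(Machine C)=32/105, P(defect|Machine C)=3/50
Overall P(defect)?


P(B) = Σ P(B|Aᵢ)×P(Aᵢ)
  1/50×29/105 = 29/5250
  9/100×44/105 = 33/875
  3/50×32/105 = 16/875
Sum = 323/5250

P(defect) = 323/5250 ≈ 6.15%


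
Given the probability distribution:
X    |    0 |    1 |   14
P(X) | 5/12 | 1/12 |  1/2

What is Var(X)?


E[X] = 85/12
E[X²] = 1177/12
Var(X) = E[X²] - (E[X])² = 1177/12 - 7225/144 = 6899/144

Var(X) = 6899/144 ≈ 47.9097


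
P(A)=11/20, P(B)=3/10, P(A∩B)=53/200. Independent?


P(A)×P(B) = 33/200
P(A∩B) = 53/200
Not equal → NOT independent

No, not independent


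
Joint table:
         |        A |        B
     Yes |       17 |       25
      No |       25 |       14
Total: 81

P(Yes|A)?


P(Yes|A) = 17/(17+25) = 17/42

P = 17/42 ≈ 40.48%


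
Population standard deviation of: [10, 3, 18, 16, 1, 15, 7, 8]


Mean = 78/8 = 39/4
  (10-39/4)²=1/16
  (3-39/4)²=729/16
  (18-39/4)²=1089/16
  (16-39/4)²=625/16
  (1-39/4)²=1225/16
  (15-39/4)²=441/16
  (7-39/4)²=121/16
  (8-39/4)²=49/16
Σ(x-μ)² = 535/2
σ² = (535/2)/8 = 535/16

σ = √(535/16) ≈ 5.7825


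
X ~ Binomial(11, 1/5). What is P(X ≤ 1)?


P(X ≤ 1) = Σ P(X=i) for i=0..1
P(X=0) = 4194304/48828125
P(X=1) = 11534336/48828125
Sum = 3145728/9765625

P(X ≤ 1) = 3145728/9765625 ≈ 32.21%


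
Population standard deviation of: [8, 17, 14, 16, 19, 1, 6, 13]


Mean = 94/8 = 47/4
  (8-47/4)²=225/16
  (17-47/4)²=441/16
  (14-47/4)²=81/16
  (16-47/4)²=289/16
  (19-47/4)²=841/16
  (1-47/4)²=1849/16
  (6-47/4)²=529/16
  (13-47/4)²=25/16
Σ(x-μ)² = 535/2
σ² = (535/2)/8 = 535/16

σ = √(535/16) ≈ 5.7825


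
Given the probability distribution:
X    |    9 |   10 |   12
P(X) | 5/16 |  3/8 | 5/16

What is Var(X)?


E[X] = 165/16
E[X²] = 1725/16
Var(X) = E[X²] - (E[X])² = 1725/16 - 27225/256 = 375/256

Var(X) = 375/256 ≈ 1.4648


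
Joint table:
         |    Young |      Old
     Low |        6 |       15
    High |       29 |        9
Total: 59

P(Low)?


P(Low) = (6+15)/59 = 21/59

P(Low) = 21/59 ≈ 35.59%


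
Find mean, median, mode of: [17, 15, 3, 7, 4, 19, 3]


Sorted: [3, 3, 4, 7, 15, 17, 19]
Mean = 68/7
Median = 7
Freq: {17: 1, 15: 1, 3: 2, 7: 1, 4: 1, 19: 1}
Mode: [3]

Mean=68/7, Median=7, Mode=3


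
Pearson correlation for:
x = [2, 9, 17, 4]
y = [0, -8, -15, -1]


n=4, Σx=32, Σy=-24, Σxy=-331, Σx²=390, Σy²=290
r = (4×(-331) - 32×(-24))/√((4×390 - 32²)(4×290 - (-24)²))
= -556/√(536×584) = -556/√313024 ≈ -556/559.4855 ≈ -0.9938

r ≈ -0.9938


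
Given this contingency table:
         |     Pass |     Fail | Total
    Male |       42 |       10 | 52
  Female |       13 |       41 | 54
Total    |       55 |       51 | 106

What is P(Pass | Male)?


P(Pass | Male) = 42/(42+10) = 42/52 = 21/26

P(Pass|Male) = 21/26 ≈ 80.77%


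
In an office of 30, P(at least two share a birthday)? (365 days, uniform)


P(all different) = Π(365-i)/365 for i=0..29
= 0.293684
P(match) = 1 - 0.293684 = 0.706316

P ≈ 0.7063 ≈ 70.63%


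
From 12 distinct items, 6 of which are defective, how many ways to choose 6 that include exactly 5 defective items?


Choose 5 of the 6 defective items and 1 of the other 6 items:
C(6,5)×C(6,1) = 6×6 = 36

36


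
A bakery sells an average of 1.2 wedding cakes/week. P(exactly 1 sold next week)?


Poisson(λ=1.2): P(X=1) = e^(-λ)×λ^k/k!
= e^(-1.2) × 1.2^1 / 1!
≈ 0.3011942119 × 1.2 / 1 ≈ 0.361433

P(X=1) ≈ 0.361433 ≈ 36.14%


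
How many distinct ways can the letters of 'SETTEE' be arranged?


Letters: 6, freq: {'S': 1, 'E': 3, 'T': 2}
6!/(1!×3!×2!) = 720/12 = 60

60


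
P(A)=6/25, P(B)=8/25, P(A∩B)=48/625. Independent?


P(A)×P(B) = 48/625
P(A∩B) = 48/625
Equal ✓ → Independent

Yes, independent


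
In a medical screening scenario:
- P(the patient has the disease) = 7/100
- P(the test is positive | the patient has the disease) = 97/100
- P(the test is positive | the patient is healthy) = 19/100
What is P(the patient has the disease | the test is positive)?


Using Bayes' theorem:
P(A|B) = P(B|A)·P(A) / P(B)

P(the test is positive) = 97/100 × 7/100 + 19/100 × 93/100
= 679/10000 + 1767/10000 = 1223/5000

P(the patient has the disease|the test is positive) = (679/10000) / (1223/5000) = 679/2446

P(the patient has the disease|the test is positive) = 679/2446 ≈ 27.76%


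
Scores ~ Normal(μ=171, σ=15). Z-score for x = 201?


z = (x - μ)/σ = (201 - 171)/15 = 2.0

z = 2.0


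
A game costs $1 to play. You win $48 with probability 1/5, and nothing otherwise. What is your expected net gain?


E[gain] = (48-1)×1/5 + (-1)×4/5
= 47/5 - 4/5 = 43/5

Expected net gain = $43/5 ≈ $8.60


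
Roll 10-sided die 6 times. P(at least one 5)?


P(no 5)^6 = (9/10)^6 = 531441/1000000
P(≥1) = 1 - 531441/1000000 = 468559/1000000

P = 468559/1000000 ≈ 46.86%


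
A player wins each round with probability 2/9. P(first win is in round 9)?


Geometric: P(X=9) = (1-p)^(k-1)×p = (7/9)^8×2/9 = 11529602/387420489

P(X=9) = 11529602/387420489 ≈ 2.98%


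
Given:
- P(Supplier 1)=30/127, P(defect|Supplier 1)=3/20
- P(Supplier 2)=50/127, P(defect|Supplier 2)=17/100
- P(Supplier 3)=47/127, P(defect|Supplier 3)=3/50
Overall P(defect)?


P(B) = Σ P(B|Aᵢ)×P(Aᵢ)
  3/20×30/127 = 9/254
  17/100×50/127 = 17/254
  3/50×47/127 = 141/6350
Sum = 791/6350

P(defect) = 791/6350 ≈ 12.46%


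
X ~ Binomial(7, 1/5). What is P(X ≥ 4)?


P(X ≥ 4) = Σ P(X=i) for i=4..7
P(X=4) = 448/15625
P(X=5) = 336/78125
P(X=6) = 28/78125
P(X=7) = 1/78125
Sum = 521/15625

P(X ≥ 4) = 521/15625 ≈ 3.33%


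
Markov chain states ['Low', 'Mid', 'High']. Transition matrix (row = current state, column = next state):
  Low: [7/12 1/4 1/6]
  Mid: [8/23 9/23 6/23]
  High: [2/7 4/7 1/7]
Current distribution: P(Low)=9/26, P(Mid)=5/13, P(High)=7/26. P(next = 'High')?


P(next=High) = Σᵢ P(now=i)×P(i→High)
= 9/26×1/6 + 5/13×6/23 + 7/26×1/7
= 3/52 + 30/299 + 1/26 = 235/1196

P = 235/1196 ≈ 0.1965


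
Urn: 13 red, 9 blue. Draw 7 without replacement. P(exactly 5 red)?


Hypergeometric: C(13,5)×C(9,2)/C(22,7)
= 1287×36/170544 = 351/1292

P(X=5) = 351/1292 ≈ 27.17%


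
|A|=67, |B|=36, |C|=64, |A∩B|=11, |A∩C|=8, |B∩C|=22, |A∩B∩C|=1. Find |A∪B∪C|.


|A∪B∪C| = 67+36+64-11-8-22+1 = 127

|A∪B∪C| = 127


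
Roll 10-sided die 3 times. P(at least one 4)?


P(no 4)^3 = (9/10)^3 = 729/1000
P(≥1) = 1 - 729/1000 = 271/1000

P = 271/1000 ≈ 27.10%


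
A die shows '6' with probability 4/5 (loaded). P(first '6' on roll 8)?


Geometric: P(X=8) = (1-p)^(k-1)×p = (1/5)^7×4/5 = 4/390625

P(X=8) = 4/390625 ≈ 0.00%


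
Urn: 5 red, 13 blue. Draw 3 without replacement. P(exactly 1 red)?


Hypergeometric: C(5,1)×C(13,2)/C(18,3)
= 5×78/816 = 65/136

P(X=1) = 65/136 ≈ 47.79%


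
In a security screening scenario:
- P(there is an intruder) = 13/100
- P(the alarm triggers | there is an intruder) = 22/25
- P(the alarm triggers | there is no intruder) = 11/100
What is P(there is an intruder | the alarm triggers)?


Using Bayes' theorem:
P(A|B) = P(B|A)·P(A) / P(B)

P(the alarm triggers) = 22/25 × 13/100 + 11/100 × 87/100
= 143/1250 + 957/10000 = 2101/10000

P(there is an intruder|the alarm triggers) = (143/1250) / (2101/10000) = 104/191

P(there is an intruder|the alarm triggers) = 104/191 ≈ 54.45%


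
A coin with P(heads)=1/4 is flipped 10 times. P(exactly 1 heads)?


Binomial: P(X=1) = C(10,1)×p^1×(1-p)^9
= 10 × 1/4 × 19683/262144 = 98415/524288

P(X=1) = 98415/524288 ≈ 18.77%


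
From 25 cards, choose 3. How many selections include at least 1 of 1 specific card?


Complement: C(25,3) - C(24,3) = 2300 - 2024 = 276

276


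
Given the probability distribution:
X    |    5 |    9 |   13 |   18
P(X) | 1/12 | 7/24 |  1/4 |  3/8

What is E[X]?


E[X] = Σ x·P(X=x)
= (5)×(1/12) + (9)×(7/24) + (13)×(1/4) + (18)×(3/8)
= 313/24

E[X] = 313/24


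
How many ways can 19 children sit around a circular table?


Circular arrangements of 19 distinct objects: fix one position to break rotational symmetry.
(n-1)! = 18! = 6402373705728000

6402373705728000


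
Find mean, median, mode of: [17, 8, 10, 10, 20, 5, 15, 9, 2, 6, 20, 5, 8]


Sorted: [2, 5, 5, 6, 8, 8, 9, 10, 10, 15, 17, 20, 20]
Mean = 135/13
Median = 9
Freq: {17: 1, 8: 2, 10: 2, 20: 2, 5: 2, 15: 1, 9: 1, 2: 1, 6: 1}
Mode: [5, 8, 10, 20]

Mean=135/13, Median=9, Mode=[5, 8, 10, 20]


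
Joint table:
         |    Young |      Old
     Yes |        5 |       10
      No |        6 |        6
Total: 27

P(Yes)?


P(Yes) = (5+10)/27 = 15/27 = 5/9

P(Yes) = 5/9 ≈ 55.56%


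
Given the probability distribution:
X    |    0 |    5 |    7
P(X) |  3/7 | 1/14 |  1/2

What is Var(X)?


E[X] = 27/7
E[X²] = 184/7
Var(X) = E[X²] - (E[X])² = 184/7 - 729/49 = 559/49

Var(X) = 559/49 ≈ 11.4082


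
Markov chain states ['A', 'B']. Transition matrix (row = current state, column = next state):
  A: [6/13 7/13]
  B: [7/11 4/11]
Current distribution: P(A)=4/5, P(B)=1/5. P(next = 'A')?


P(next=A) = Σᵢ P(now=i)×P(i→A)
= 4/5×6/13 + 1/5×7/11
= 24/65 + 7/55 = 71/143

P = 71/143 ≈ 0.4965


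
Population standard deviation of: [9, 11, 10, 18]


Mean = 48/4 = 12
  (9-12)²=9
  (11-12)²=1
  (10-12)²=4
  (18-12)²=36
Σ(x-μ)² = 50
σ² = 50/4 = 25/2

σ = √(25/2) ≈ 3.5355


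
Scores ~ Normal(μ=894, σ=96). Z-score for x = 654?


z = (x - μ)/σ = (654 - 894)/96 = -2.5

z = -2.5


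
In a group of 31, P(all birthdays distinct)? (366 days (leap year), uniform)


P(all different) = Π(366-i)/366 for i=0..30
= (366/366)×(365/366)×...×(336/366)
= 0.270541

P ≈ 0.2705 ≈ 27.05%


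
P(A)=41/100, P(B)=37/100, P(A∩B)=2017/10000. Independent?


P(A)×P(B) = 1517/10000
P(A∩B) = 2017/10000
Not equal → NOT independent

No, not independent


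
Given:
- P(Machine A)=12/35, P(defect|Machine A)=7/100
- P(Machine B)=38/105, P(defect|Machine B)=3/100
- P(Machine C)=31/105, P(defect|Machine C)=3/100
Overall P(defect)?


P(B) = Σ P(B|Aᵢ)×P(Aᵢ)
  7/100×12/35 = 3/125
  3/100×38/105 = 19/1750
  3/100×31/105 = 31/3500
Sum = 153/3500

P(defect) = 153/3500 ≈ 4.37%


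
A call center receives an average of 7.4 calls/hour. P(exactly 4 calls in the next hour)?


Poisson(λ=7.4): P(X=4) = e^(-λ)×λ^k/k!
= e^(-7.4) × 7.4^4 / 4!
≈ 0.0006112527611 × 2998.6576 / 24 ≈ 0.076372

P(X=4) ≈ 0.076372 ≈ 7.64%


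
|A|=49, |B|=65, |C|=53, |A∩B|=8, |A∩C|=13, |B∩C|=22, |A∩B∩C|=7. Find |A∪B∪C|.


|A∪B∪C| = 49+65+53-8-13-22+7 = 131

|A∪B∪C| = 131


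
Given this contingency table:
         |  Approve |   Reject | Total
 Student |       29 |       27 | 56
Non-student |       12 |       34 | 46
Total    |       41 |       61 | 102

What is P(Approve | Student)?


P(Approve | Student) = 29/(29+27) = 29/56

P(Approve|Student) = 29/56 ≈ 51.79%


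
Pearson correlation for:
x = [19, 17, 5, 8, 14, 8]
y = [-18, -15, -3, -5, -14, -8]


n=6, Σx=71, Σy=-63, Σxy=-912, Σx²=999, Σy²=843
r = (6×(-912) - 71×(-63))/√((6×999 - 71²)(6×843 - (-63)²))
= -999/√(953×1089) = -999/√1037817 ≈ -999/1018.7330 ≈ -0.9806

r ≈ -0.9806


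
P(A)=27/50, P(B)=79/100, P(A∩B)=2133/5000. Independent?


P(A)×P(B) = 2133/5000
P(A∩B) = 2133/5000
Equal ✓ → Independent

Yes, independent


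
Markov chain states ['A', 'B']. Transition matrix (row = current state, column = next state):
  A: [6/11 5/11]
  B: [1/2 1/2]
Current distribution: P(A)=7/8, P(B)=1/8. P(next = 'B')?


P(next=B) = Σᵢ P(now=i)×P(i→B)
= 7/8×5/11 + 1/8×1/2
= 35/88 + 1/16 = 81/176

P = 81/176 ≈ 0.4602


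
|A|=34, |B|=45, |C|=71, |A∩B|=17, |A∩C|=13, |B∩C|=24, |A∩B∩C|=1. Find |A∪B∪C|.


|A∪B∪C| = 34+45+71-17-13-24+1 = 97

|A∪B∪C| = 97


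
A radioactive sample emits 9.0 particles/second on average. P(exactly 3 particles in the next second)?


Poisson(λ=9.0): P(X=3) = e^(-λ)×λ^k/k!
= e^(-9.0) × 9.0^3 / 3!
≈ 0.0001234098041 × 729 / 6 ≈ 0.014994

P(X=3) ≈ 0.014994 ≈ 1.50%


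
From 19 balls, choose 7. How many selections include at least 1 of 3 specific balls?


Complement: C(19,7) - C(16,7) = 50388 - 11440 = 38948

38948


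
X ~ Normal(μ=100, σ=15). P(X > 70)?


z = (70-100)/15 = -2.0
P(X > 70) = 1 - P(Z ≤ -2.0) = 1 - 0.0228 = 0.9772

P(X > 70) ≈ 0.9772


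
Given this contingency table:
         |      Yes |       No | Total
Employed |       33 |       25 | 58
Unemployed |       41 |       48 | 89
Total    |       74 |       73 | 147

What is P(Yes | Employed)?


P(Yes | Employed) = 33/(33+25) = 33/58

P(Yes|Employed) = 33/58 ≈ 56.90%


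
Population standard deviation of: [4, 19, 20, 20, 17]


Mean = 80/5 = 16
  (4-16)²=144
  (19-16)²=9
  (20-16)²=16
  (20-16)²=16
  (17-16)²=1
Σ(x-μ)² = 186
σ² = 186/5

σ = √(186/5) ≈ 6.0992
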